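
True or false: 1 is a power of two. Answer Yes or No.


0b1. Only one bit set => Yes

Yes


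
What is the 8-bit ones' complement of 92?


92 ^ 255 = 163

163


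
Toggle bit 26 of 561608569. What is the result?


561608569 ^ (1 << 26) = 561608569 ^ 67108864 = 628717433

628717433


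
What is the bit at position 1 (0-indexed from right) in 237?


0b11101101, position 1 = 0

0


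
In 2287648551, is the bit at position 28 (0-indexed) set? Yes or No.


0b10001000010110101011111100100111, bit 28 = 0. No

No


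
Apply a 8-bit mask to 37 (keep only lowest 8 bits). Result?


37 & 255 = 37

37


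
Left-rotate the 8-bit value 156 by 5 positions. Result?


Rotate 0b10011100 left by 5 (8-bit) = 0b10010011 = 147

147


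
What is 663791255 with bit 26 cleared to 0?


663791255 & ~(1 << 26) = 596682391

596682391


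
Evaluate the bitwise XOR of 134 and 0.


0b10000110 ^ 0b0 = 0b10000110 = 134

134


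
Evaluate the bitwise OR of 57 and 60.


0b111001 | 0b111100 = 0b111101 = 61

61


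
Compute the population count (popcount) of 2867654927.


0b10101010111011001111000100001111 has 18 set bits

18


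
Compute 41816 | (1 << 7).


41816 | (1 << 7) = 41816 | 128 = 41944

41944


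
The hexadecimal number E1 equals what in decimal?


E1 hex = 225 decimal

225


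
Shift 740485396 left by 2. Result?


0b101100001000101110100100010100 << 2 = 0b10110000100010111010010001010000 = 2961941584

2961941584


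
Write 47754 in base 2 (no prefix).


47754 = 1011101010001010 in binary

1011101010001010


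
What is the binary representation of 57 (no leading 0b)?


57 = 111001 in binary

111001


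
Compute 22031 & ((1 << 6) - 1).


22031 & 63 = 15

15


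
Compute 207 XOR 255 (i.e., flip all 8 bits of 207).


207 ^ 255 = 48

48


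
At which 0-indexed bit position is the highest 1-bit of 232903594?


0b1101111000011101001110101010. Highest set bit at position 27

27


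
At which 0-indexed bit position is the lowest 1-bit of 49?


0b110001. Lowest set bit at position 0

0


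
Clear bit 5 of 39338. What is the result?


39338 & ~(1 << 5) = 39306

39306


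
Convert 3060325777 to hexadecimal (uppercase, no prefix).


3060325777 = B668DD91 hex

B668DD91


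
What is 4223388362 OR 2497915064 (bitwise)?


0b11111011101110111100101011001010 | 0b10010100111000110010100010111000 = 0b11111111111110111110101011111010 = 4294699770

4294699770


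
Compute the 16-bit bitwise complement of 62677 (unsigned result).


~0b1111010011010101 = 0b101100101010 = 2858 (16-bit unsigned)

2858


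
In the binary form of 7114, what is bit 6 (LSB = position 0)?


0b1101111001010, position 6 = 1

1


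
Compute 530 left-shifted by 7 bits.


0b1000010010 << 7 = 0b10000100100000000 = 67840

67840


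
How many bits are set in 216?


0b11011000 has 4 set bits

4


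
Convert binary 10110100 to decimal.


10110100 in decimal = 180

180


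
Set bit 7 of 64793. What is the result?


64793 | (1 << 7) = 64793 | 128 = 64921

64921


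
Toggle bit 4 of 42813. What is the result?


42813 ^ (1 << 4) = 42813 ^ 16 = 42797

42797


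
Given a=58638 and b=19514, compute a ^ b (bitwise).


58638 ^ 19514 = 43316

43316


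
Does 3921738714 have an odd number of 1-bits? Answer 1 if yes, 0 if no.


0b11101001110000001111101111011010 has 19 ones => parity 1

1


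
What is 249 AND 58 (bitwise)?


0b11111001 & 0b111010 = 0b111000 = 56

56


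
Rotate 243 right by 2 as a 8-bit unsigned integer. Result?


Rotate 0b11110011 right by 2 (8-bit) = 0b11111100 = 252

252


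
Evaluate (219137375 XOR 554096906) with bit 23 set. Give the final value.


Step 1: 219137375 ^ 554096906 = 738794581
Step 2: 738794581 | (1 << 23) = 738794581 | 8388608 = 747183189

747183189


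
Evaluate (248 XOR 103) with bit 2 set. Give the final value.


Step 1: 248 ^ 103 = 159
Step 2: 159 | (1 << 2) = 159 | 4 = 159

159


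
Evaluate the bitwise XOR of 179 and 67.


0b10110011 ^ 0b1000011 = 0b11110000 = 240

240


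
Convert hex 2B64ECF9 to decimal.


2B64ECF9 hex = 728034553 decimal

728034553


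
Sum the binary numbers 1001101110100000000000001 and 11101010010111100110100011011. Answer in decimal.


1001101110100000000000001 + 11101010010111100110100011011 = 11110100000110000110100011100 = 511905052

511905052


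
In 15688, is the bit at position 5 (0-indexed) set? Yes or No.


0b11110101001000, bit 5 = 0. No

No


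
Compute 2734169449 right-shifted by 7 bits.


0b10100010111110000001110101101001 >> 7 = 0b1010001011111000000111010 = 21360698

21360698


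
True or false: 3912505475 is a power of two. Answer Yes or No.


0b11101001001101000001100010000011. Multiple bits set => No

No


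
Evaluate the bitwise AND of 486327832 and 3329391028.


0b11100111111001100011000011000 & 0b11000110011100100111100110110100 = 0b100011100000100000000010000 = 74465296

74465296


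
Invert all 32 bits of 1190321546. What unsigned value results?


1190321546 ^ 4294967295 = 3104645749

3104645749


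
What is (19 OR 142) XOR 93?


Step 1: 19 | 142 = 159
Step 2: 159 ^ 93 = 194

194


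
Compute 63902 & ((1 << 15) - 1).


63902 & 32767 = 31134

31134


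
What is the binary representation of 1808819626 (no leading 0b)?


1808819626 = 1101011110100000110010110101010 in binary

1101011110100000110010110101010


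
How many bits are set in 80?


0b1010000 has 2 set bits

2


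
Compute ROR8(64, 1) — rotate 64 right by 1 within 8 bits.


Rotate 0b1000000 right by 1 (8-bit) = 0b100000 = 32

32


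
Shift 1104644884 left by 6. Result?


0b1000001110101111000101100010100 << 6 = 0b1000001110101111000101100010100000000 = 70697272576

70697272576


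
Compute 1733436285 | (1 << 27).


1733436285 | (1 << 27) = 1733436285 | 134217728 = 1867654013

1867654013


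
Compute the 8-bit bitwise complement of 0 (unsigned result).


~0b0 = 0b11111111 = 255 (8-bit unsigned)

255


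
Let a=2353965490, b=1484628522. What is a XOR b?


2353965490 ^ 1484628522 = 3560115096

3560115096


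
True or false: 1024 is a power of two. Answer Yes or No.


0b10000000000. Only one bit set => Yes

Yes


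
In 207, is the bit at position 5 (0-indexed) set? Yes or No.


0b11001111, bit 5 = 0. No

No


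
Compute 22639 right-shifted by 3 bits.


0b101100001101111 >> 3 = 0b101100001101 = 2829

2829


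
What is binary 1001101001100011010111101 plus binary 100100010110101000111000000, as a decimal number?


1001101001100011010111101 + 100100010110101000111000000 = 101110000000001100001111101 = 96475261

96475261


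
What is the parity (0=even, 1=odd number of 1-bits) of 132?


0b10000100 has 2 ones => parity 0

0


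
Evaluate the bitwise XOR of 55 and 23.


0b110111 ^ 0b10111 = 0b100000 = 32

32


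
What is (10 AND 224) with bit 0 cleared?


Step 1: 10 & 224 = 0
Step 2: 0 & ~(1 << 0) = 0

0


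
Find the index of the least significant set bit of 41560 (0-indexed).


0b1010001001011000. Lowest set bit at position 3

3


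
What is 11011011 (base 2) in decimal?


11011011 in decimal = 219

219


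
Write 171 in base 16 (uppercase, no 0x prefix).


171 = AB hex

AB


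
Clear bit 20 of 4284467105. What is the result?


4284467105 & ~(1 << 20) = 4283418529

4283418529


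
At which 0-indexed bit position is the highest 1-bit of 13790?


0b11010111011110. Highest set bit at position 13

13


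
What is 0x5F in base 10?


5F hex = 95 decimal

95


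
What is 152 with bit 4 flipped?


152 ^ (1 << 4) = 152 ^ 16 = 136

136


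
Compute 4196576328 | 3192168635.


0b11111010001000101010110001001000 | 0b10111110010001001010000010111011 = 0b11111110011001101010110011111011 = 4268141819

4268141819


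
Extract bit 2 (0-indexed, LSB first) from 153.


0b10011001, position 2 = 0

0


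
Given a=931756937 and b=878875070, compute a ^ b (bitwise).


931756937 ^ 878875070 = 65792567

65792567


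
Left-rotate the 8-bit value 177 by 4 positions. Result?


Rotate 0b10110001 left by 4 (8-bit) = 0b11011 = 27

27


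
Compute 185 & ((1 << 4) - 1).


185 & 15 = 9

9


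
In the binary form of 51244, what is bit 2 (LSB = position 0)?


0b1100100000101100, position 2 = 1

1


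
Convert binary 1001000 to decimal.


1001000 in decimal = 72

72


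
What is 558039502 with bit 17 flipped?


558039502 ^ (1 << 17) = 558039502 ^ 131072 = 557908430

557908430


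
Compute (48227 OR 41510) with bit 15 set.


Step 1: 48227 | 41510 = 48743
Step 2: 48743 | (1 << 15) = 48743 | 32768 = 48743

48743


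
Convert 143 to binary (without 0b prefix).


143 = 10001111 in binary

10001111


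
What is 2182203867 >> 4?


0b10000010000100011100100111011011 >> 4 = 0b1000001000010001110010011101 = 136387741

136387741


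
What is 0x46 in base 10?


46 hex = 70 decimal

70


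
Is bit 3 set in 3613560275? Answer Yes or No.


0b11010111011000101000110111010011, bit 3 = 0. No

No


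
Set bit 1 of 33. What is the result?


33 | (1 << 1) = 33 | 2 = 35

35


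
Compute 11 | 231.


0b1011 | 0b11100111 = 0b11101111 = 239

239


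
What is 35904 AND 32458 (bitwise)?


0b1000110001000000 & 0b111111011001010 = 0b110001000000 = 3136

3136


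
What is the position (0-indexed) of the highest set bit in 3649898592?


0b11011001100011010000100001100000. Highest set bit at position 31

31


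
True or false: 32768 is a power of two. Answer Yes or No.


0b1000000000000000. Only one bit set => Yes

Yes


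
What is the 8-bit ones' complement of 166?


166 ^ 255 = 89

89


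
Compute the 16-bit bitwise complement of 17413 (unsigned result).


~0b100010000000101 = 0b1011101111111010 = 48122 (16-bit unsigned)

48122


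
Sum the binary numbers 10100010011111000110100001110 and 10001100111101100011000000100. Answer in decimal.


10100010011111000110100001110 + 10001100111101100011000000100 = 100101111011100101001100010010 = 636375826

636375826


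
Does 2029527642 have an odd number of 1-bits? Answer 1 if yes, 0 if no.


0b1111000111110000010001001011010 has 15 ones => parity 1

1


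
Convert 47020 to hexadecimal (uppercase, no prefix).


47020 = B7AC hex

B7AC


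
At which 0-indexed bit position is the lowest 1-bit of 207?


0b11001111. Lowest set bit at position 0

0


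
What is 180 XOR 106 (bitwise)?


0b10110100 ^ 0b1101010 = 0b11011110 = 222

222


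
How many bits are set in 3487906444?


0b11001111111001010011101010001100 has 18 set bits

18


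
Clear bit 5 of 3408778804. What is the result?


3408778804 & ~(1 << 5) = 3408778772

3408778772


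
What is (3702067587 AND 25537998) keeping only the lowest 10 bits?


Step 1: 3702067587 & 25537998 = 8454530
Step 2: 8454530 & 1023 = 386

386


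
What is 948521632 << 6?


0b111000100010010100101010100000 << 6 = 0b111000100010010100101010100000000000 = 60705384448

60705384448


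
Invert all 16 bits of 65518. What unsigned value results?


65518 ^ 65535 = 17

17


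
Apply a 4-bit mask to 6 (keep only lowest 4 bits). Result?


6 & 15 = 6

6


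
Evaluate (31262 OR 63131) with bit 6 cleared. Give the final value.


Step 1: 31262 | 63131 = 65183
Step 2: 65183 & ~(1 << 6) = 65183

65183


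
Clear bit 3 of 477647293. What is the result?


477647293 & ~(1 << 3) = 477647285

477647285


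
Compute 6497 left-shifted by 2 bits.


0b1100101100001 << 2 = 0b110010110000100 = 25988

25988


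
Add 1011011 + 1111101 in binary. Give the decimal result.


1011011 + 1111101 = 11011000 = 216

216


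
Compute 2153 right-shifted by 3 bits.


0b100001101001 >> 3 = 0b100001101 = 269

269


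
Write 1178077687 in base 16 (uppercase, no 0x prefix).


1178077687 = 463809F7 hex

463809F7


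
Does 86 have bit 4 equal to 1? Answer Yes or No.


0b1010110, bit 4 = 1. Yes

Yes


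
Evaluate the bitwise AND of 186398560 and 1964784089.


0b1011000111000011011101100000 & 0b1110101000111000011100111011001 = 0b1000111000011000101000000 = 18624832

18624832


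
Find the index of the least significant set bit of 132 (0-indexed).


0b10000100. Lowest set bit at position 2

2


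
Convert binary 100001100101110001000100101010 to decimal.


100001100101110001000100101010 in decimal = 563548458

563548458


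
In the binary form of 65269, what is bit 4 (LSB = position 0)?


0b1111111011110101, position 4 = 1

1


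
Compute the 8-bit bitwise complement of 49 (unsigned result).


~0b110001 = 0b11001110 = 206 (8-bit unsigned)

206


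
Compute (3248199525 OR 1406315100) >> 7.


Step 1: 3248199525 | 1406315100 = 3554393981
Step 2: 3554393981 >> 7 = 27768702

27768702


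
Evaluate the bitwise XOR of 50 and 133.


0b110010 ^ 0b10000101 = 0b10110111 = 183

183


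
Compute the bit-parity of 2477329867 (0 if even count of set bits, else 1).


0b10010011101010010000110111001011 has 16 ones => parity 0

0


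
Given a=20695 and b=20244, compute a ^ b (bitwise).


20695 ^ 20244 = 8131

8131


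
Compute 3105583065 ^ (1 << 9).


3105583065 ^ (1 << 9) = 3105583065 ^ 512 = 3105582553

3105582553


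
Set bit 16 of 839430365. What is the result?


839430365 | (1 << 16) = 839430365 | 65536 = 839495901

839495901


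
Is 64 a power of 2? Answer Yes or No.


0b1000000. Only one bit set => Yes

Yes


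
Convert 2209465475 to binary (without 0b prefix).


2209465475 = 10000011101100011100010010000011 in binary

10000011101100011100010010000011


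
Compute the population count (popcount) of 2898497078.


0b10101100110000111000111000110110 has 16 set bits

16


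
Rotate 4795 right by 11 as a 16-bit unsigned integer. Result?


Rotate 0b1001010111011 right by 11 (16-bit) = 0b101011101100010 = 22370

22370


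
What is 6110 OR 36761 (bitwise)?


0b1011111011110 | 0b1000111110011001 = 0b1001111111011111 = 40927

40927


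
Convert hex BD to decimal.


BD hex = 189 decimal

189


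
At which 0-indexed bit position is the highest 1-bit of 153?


0b10011001. Highest set bit at position 7

7


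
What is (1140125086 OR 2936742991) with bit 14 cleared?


Step 1: 1140125086 | 2936742991 = 4026527199
Step 2: 4026527199 & ~(1 << 14) = 4026510815

4026510815


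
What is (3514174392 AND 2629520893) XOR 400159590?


Step 1: 3514174392 & 2629520893 = 2419198392
Step 2: 2419198392 ^ 400159590 = 2280389342

2280389342


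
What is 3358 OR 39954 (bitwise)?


0b110100011110 | 0b1001110000010010 = 0b1001110100011110 = 40222

40222


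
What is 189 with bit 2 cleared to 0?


189 & ~(1 << 2) = 185

185


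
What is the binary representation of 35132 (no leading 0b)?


35132 = 1000100100111100 in binary

1000100100111100


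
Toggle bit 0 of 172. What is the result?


172 ^ (1 << 0) = 172 ^ 1 = 173

173


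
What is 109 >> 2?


0b1101101 >> 2 = 0b11011 = 27

27


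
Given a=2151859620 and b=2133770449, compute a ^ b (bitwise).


2151859620 ^ 2133770449 = 4285269365

4285269365


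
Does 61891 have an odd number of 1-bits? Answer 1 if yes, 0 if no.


0b1111000111000011 has 9 ones => parity 1

1


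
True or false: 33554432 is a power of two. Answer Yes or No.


0b10000000000000000000000000. Only one bit set => Yes

Yes


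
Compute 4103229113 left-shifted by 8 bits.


0b11110100100100100100111010111001 << 8 = 0b1111010010010010010011101011100100000000 = 1050426652928

1050426652928


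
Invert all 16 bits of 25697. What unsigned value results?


25697 ^ 65535 = 39838

39838


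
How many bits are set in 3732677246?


0b11011110011111000010001001111110 has 19 set bits

19


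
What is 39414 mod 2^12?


39414 & 4095 = 2550

2550


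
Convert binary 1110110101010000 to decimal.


1110110101010000 in decimal = 60752

60752


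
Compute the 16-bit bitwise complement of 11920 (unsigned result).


~0b10111010010000 = 0b1101000101101111 = 53615 (16-bit unsigned)

53615


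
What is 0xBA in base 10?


BA hex = 186 decimal

186


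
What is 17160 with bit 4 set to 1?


17160 | (1 << 4) = 17160 | 16 = 17176

17176


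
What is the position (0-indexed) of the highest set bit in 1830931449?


0b1101101001000011100101111111001. Highest set bit at position 30

30


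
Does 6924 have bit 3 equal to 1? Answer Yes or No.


0b1101100001100, bit 3 = 1. Yes

Yes


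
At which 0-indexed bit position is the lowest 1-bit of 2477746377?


0b10010011101011110110100011001001. Lowest set bit at position 0

0


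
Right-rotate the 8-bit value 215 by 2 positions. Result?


Rotate 0b11010111 right by 2 (8-bit) = 0b11110101 = 245

245


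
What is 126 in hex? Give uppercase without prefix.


126 = 7E hex

7E


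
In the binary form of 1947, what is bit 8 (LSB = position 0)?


0b11110011011, position 8 = 1

1


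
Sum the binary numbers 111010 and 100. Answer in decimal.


111010 + 100 = 111110 = 62

62


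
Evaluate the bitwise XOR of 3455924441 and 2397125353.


0b11001101111111010011100011011001 ^ 0b10001110111000010011101011101001 = 0b1000011000111000000001000110000 = 1125909040

1125909040


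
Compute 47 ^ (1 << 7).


47 ^ (1 << 7) = 47 ^ 128 = 175

175


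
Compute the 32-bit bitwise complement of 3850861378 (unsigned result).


~0b11100101100001110111101101000010 = 0b11010011110001000010010111101 = 444105917 (32-bit unsigned)

444105917


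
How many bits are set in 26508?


0b110011110001100 has 8 set bits

8


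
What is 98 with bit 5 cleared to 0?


98 & ~(1 << 5) = 66

66


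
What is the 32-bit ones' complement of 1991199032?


1991199032 ^ 4294967295 = 2303768263

2303768263


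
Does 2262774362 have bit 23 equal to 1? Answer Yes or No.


0b10000110110111110011001001011010, bit 23 = 1. Yes

Yes


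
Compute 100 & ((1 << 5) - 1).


100 & 31 = 4

4


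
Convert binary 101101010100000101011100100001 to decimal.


101101010100000101011100100001 in decimal = 760239905

760239905


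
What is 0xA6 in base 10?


A6 hex = 166 decimal

166


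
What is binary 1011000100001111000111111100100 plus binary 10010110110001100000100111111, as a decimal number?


1011000100001111000111111100100 + 10010110110001100000100111111 = 1101011011000000101000100100011 = 1801474339

1801474339


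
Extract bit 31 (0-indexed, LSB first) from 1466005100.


0b1010111011000010111011001101100, position 31 = 0

0


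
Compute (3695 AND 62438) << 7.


Step 1: 3695 & 62438 = 614
Step 2: 614 << 7 = 78592

78592


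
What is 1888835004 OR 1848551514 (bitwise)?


0b1110000100101010101010110111100 | 0b1101110001011101010100001011010 = 0b1111110101111111111110111111110 = 2126511614

2126511614


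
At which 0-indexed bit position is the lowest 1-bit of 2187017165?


0b10000010010110110011101111001101. Lowest set bit at position 0

0


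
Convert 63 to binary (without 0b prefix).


63 = 111111 in binary

111111


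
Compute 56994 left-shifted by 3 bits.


0b1101111010100010 << 3 = 0b1101111010100010000 = 455952

455952


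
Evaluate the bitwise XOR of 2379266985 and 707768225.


0b10001101110100001011101110101001 ^ 0b101010001011111010111110100001 = 0b10100111111111110001010000001000 = 2818511880

2818511880


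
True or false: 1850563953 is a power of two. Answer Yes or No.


0b1101110010011010101110101110001. Multiple bits set => No

No


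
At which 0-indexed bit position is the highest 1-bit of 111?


0b1101111. Highest set bit at position 6

6


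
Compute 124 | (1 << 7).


124 | (1 << 7) = 124 | 128 = 252

252


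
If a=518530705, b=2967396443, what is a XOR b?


518530705 ^ 2967396443 = 2922825418

2922825418


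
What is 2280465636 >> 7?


0b10000111111011010010010011100100 >> 7 = 0b1000011111101101001001001 = 17816137

17816137


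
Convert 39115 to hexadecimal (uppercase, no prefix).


39115 = 98CB hex

98CB


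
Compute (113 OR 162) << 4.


Step 1: 113 | 162 = 243
Step 2: 243 << 4 = 3888

3888


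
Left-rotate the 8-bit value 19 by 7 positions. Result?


Rotate 0b10011 left by 7 (8-bit) = 0b10001001 = 137

137


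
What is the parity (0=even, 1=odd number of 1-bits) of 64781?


0b1111110100001101 has 10 ones => parity 0

0


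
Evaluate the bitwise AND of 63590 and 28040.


0b1111100001100110 & 0b110110110001000 = 0b110100000000000 = 26624

26624


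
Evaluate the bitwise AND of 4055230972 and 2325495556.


0b11110001101101011110100111111100 & 0b10001010100111000011111100000100 = 0b10000000100101000010100100000100 = 2157193476

2157193476


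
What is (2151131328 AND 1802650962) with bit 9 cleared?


Step 1: 2151131328 & 1802650962 = 3276864
Step 2: 3276864 & ~(1 << 9) = 3276864

3276864


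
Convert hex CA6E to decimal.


CA6E hex = 51822 decimal

51822


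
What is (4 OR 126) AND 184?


Step 1: 4 | 126 = 126
Step 2: 126 & 184 = 56

56


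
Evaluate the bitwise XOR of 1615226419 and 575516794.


0b1100000010001100110011000110011 ^ 0b100010010011011011000001111010 = 0b1000010000010111101011001001001 = 1108072009

1108072009


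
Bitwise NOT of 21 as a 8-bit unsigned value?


~0b10101 = 0b11101010 = 234 (8-bit unsigned)

234


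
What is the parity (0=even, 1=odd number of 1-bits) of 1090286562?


0b1000000111111000111001111100010 has 16 ones => parity 0

0


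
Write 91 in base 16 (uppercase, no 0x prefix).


91 = 5B hex

5B


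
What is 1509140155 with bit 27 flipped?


1509140155 ^ (1 << 27) = 1509140155 ^ 134217728 = 1374922427

1374922427


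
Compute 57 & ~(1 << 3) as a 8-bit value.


57 & ~(1 << 3) = 49

49


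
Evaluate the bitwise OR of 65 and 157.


0b1000001 | 0b10011101 = 0b11011101 = 221

221


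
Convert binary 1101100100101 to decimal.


1101100100101 in decimal = 6949

6949


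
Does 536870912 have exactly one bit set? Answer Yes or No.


0b100000000000000000000000000000. Only one bit set => Yes

Yes


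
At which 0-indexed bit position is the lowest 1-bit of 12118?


0b10111101010110. Lowest set bit at position 1

1


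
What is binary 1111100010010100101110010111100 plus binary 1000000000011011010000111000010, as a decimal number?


1111100010010100101110010111100 + 1000000000011011010000111000010 = 10111100010101111111111001111110 = 3159883390

3159883390


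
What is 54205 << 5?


0b1101001110111101 << 5 = 0b110100111011110100000 = 1734560

1734560


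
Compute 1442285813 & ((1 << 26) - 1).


1442285813 & 67108863 = 32999669

32999669


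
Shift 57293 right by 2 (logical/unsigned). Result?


0b1101111111001101 >> 2 = 0b11011111110011 = 14323

14323


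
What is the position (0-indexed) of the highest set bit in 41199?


0b1010000011101111. Highest set bit at position 15

15


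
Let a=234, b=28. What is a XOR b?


234 ^ 28 = 246

246


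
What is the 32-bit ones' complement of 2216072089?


2216072089 ^ 4294967295 = 2078895206

2078895206


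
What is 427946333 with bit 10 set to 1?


427946333 | (1 << 10) = 427946333 | 1024 = 427947357

427947357


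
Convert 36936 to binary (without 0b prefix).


36936 = 1001000001001000 in binary

1001000001001000


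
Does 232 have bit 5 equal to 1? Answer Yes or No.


0b11101000, bit 5 = 1. Yes

Yes


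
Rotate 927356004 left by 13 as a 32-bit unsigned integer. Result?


Rotate 0b110111010001100101010001100100 left by 13 (32-bit) = 0b11001010100011001000011011101000 = 3398207208

3398207208


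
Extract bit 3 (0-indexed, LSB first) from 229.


0b11100101, position 3 = 0

0


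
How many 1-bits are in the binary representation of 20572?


0b101000001011100 has 6 set bits

6


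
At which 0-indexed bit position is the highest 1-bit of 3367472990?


0b11001000101101111000111101011110. Highest set bit at position 31

31


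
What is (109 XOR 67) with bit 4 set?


Step 1: 109 ^ 67 = 46
Step 2: 46 | (1 << 4) = 46 | 16 = 62

62


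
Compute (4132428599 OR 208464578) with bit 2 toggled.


Step 1: 4132428599 | 208464578 = 4268751863
Step 2: 4268751863 ^ (1 << 2) = 4268751863 ^ 4 = 4268751859

4268751859


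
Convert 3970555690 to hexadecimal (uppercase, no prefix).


3970555690 = ECA9DF2A hex

ECA9DF2A


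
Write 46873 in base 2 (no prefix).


46873 = 1011011100011001 in binary

1011011100011001


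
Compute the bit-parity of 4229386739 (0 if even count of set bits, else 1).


0b11111100000101110101000111110011 has 19 ones => parity 1

1


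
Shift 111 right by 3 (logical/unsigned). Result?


0b1101111 >> 3 = 0b1101 = 13

13


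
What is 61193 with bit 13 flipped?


61193 ^ (1 << 13) = 61193 ^ 8192 = 53001

53001


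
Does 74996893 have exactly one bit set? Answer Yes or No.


0b100011110000101110010011101. Multiple bits set => No

No


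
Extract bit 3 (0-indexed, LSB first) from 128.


0b10000000, position 3 = 0

0


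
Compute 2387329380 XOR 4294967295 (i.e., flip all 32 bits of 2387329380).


2387329380 ^ 4294967295 = 1907637915

1907637915


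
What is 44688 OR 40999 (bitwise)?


0b1010111010010000 | 0b1010000000100111 = 0b1010111010110111 = 44727

44727


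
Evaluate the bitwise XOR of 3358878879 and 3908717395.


0b11001000001101000110110010011111 ^ 0b11101000111110100100101101010011 = 0b100000110011100010011111001100 = 550381516

550381516


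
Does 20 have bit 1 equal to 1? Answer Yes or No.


0b10100, bit 1 = 0. No

No


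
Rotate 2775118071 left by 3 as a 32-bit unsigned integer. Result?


Rotate 0b10100101011010001111000011110111 left by 3 (32-bit) = 0b101011010001111000011110111101 = 726108093

726108093


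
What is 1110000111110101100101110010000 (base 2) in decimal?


1110000111110101100101110010000 in decimal = 1895484304

1895484304


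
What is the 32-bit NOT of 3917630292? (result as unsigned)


~0b11101001100000100100101101010100 = 0b10110011111011011010010101011 = 377337003 (32-bit unsigned)

377337003


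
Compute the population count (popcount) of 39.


0b100111 has 4 set bits

4


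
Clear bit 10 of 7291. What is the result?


7291 & ~(1 << 10) = 6267

6267


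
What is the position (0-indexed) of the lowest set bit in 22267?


0b101011011111011. Lowest set bit at position 0

0


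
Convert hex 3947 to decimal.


3947 hex = 14663 decimal

14663


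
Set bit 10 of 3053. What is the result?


3053 | (1 << 10) = 3053 | 1024 = 4077

4077


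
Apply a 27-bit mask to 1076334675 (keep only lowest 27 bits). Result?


1076334675 & 134217727 = 2592851

2592851


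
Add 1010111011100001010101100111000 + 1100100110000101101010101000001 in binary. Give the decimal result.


1010111011100001010101100111000 + 1100100110000101101010101000001 = 10111100001100111000000001111001 = 3157491833

3157491833


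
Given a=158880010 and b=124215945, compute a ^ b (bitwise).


158880010 ^ 124215945 = 236925827

236925827


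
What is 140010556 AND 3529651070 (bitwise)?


0b1000010110000110010000111100 & 0b11010010011000100011001101111110 = 0b10000000010000000111100 = 4202556

4202556


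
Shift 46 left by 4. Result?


0b101110 << 4 = 0b1011100000 = 736

736


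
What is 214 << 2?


0b11010110 << 2 = 0b1101011000 = 856

856


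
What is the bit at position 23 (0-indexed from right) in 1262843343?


0b1001011010001010111010111001111, position 23 = 0

0


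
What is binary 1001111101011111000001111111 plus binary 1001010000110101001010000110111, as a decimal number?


1001111101011111000001111111 + 1001010000110101001010000110111 = 1010100000100001000010010110110 = 1410368694

1410368694


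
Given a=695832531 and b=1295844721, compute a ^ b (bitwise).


695832531 ^ 1295844721 = 1682213538

1682213538


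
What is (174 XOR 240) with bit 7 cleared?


Step 1: 174 ^ 240 = 94
Step 2: 94 & ~(1 << 7) = 94

94


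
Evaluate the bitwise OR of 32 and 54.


0b100000 | 0b110110 = 0b110110 = 54

54


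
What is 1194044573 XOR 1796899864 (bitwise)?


0b1000111001010111010110010011101 ^ 0b1101011000110101000010000011000 = 0b101100001100010010100010000101 = 741419141

741419141


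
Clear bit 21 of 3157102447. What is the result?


3157102447 & ~(1 << 21) = 3155005295

3155005295


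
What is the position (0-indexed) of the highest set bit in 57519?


0b1110000010101111. Highest set bit at position 15

15


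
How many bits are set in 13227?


0b11001110101011 has 9 set bits

9


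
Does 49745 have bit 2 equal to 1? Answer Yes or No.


0b1100001001010001, bit 2 = 0. No

No


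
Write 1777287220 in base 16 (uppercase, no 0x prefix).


1777287220 = 69EF4034 hex

69EF4034


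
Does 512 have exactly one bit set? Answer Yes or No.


0b1000000000. Only one bit set => Yes

Yes


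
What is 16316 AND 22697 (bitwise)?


0b11111110111100 & 0b101100010101001 = 0b1100010101000 = 6312

6312


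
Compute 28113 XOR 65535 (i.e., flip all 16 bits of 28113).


28113 ^ 65535 = 37422

37422


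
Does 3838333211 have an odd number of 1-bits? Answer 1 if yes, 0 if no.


0b11100100110010000101000100011011 has 14 ones => parity 0

0


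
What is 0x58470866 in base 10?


58470866 hex = 1481050214 decimal

1481050214


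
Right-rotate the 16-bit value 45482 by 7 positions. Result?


Rotate 0b1011000110101010 right by 7 (16-bit) = 0b101010101100011 = 21859

21859


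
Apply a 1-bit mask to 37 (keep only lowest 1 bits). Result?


37 & 1 = 1

1


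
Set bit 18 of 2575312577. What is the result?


2575312577 | (1 << 18) = 2575312577 | 262144 = 2575574721

2575574721


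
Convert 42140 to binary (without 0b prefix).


42140 = 1010010010011100 in binary

1010010010011100


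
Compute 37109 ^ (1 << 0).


37109 ^ (1 << 0) = 37109 ^ 1 = 37108

37108


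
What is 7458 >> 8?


0b1110100100010 >> 8 = 0b11101 = 29

29


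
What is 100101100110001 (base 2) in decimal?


100101100110001 in decimal = 19249

19249


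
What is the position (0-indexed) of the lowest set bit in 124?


0b1111100. Lowest set bit at position 2

2


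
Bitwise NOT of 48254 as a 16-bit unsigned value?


~0b1011110001111110 = 0b100001110000001 = 17281 (16-bit unsigned)

17281


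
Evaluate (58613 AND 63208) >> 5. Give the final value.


Step 1: 58613 & 63208 = 58592
Step 2: 58592 >> 5 = 1831

1831


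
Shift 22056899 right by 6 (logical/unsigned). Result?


0b1010100001000111111000011 >> 6 = 0b1010100001000111111 = 344639

344639


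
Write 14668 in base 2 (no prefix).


14668 = 11100101001100 in binary

11100101001100


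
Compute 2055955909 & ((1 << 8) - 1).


2055955909 & 255 = 197

197


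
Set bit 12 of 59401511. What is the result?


59401511 | (1 << 12) = 59401511 | 4096 = 59405607

59405607


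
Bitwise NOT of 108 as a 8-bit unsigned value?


~0b1101100 = 0b10010011 = 147 (8-bit unsigned)

147


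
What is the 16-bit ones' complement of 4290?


4290 ^ 65535 = 61245

61245


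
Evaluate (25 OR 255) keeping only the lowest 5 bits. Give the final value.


Step 1: 25 | 255 = 255
Step 2: 255 & 31 = 31

31


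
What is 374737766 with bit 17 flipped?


374737766 ^ (1 << 17) = 374737766 ^ 131072 = 374606694

374606694


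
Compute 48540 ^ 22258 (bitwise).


0b1011110110011100 ^ 0b101011011110010 = 0b1110101101101110 = 60270

60270


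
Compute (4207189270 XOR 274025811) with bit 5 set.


Step 1: 4207189270 ^ 274025811 = 3935424581
Step 2: 3935424581 | (1 << 5) = 3935424581 | 32 = 3935424613

3935424613


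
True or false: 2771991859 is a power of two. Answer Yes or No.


0b10100101001110010011110100110011. Multiple bits set => No

No


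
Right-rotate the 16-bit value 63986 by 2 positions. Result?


Rotate 0b1111100111110010 right by 2 (16-bit) = 0b1011111001111100 = 48764

48764


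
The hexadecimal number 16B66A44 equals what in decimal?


16B66A44 hex = 381053508 decimal

381053508


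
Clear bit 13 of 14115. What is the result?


14115 & ~(1 << 13) = 5923

5923


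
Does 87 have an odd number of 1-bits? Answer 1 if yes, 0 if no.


0b1010111 has 5 ones => parity 1

1


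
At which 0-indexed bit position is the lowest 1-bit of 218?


0b11011010. Lowest set bit at position 1

1


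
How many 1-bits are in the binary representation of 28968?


0b111000100101000 has 6 set bits

6


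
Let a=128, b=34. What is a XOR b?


128 ^ 34 = 162

162


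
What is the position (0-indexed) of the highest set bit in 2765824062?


0b10100100110110110010000000111110. Highest set bit at position 31

31


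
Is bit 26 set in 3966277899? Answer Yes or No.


0b11101100011010001001100100001011, bit 26 = 1. Yes

Yes


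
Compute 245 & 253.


0b11110101 & 0b11111101 = 0b11110101 = 245

245


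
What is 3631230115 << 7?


0b11011000011100000010110010100011 << 7 = 0b110110000111000000101100101000110000000 = 464797454720

464797454720


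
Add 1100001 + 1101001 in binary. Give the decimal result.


1100001 + 1101001 = 11001010 = 202

202


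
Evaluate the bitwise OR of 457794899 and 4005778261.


0b11011010010010110010101010011 | 0b11101110110000110101001101010101 = 0b11111111110010110111011101010111 = 4291524439

4291524439


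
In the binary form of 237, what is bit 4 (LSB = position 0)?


0b11101101, position 4 = 0

0


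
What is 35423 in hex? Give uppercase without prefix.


35423 = 8A5F hex

8A5F


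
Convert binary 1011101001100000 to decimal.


1011101001100000 in decimal = 47712

47712


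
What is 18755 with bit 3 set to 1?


18755 | (1 << 3) = 18755 | 8 = 18763

18763


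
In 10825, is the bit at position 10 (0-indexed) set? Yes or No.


0b10101001001001, bit 10 = 0. No

No


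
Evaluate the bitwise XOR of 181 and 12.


0b10110101 ^ 0b1100 = 0b10111001 = 185

185


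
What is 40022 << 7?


0b1001110001010110 << 7 = 0b10011100010101100000000 = 5122816

5122816


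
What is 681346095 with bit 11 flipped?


681346095 ^ (1 << 11) = 681346095 ^ 2048 = 681348143

681348143


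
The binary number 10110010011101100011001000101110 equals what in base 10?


10110010011101100011001000101110 in decimal = 2994090542

2994090542


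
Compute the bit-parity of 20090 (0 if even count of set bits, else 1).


0b100111001111010 has 9 ones => parity 1

1


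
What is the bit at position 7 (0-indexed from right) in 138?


0b10001010, position 7 = 1

1


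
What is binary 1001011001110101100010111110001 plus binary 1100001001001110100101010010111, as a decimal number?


1001011001110101100010111110001 + 1100001001001110100101010010111 = 10101100011000100001000010001000 = 2892107912

2892107912


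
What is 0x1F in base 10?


1F hex = 31 decimal

31


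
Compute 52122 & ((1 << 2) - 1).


52122 & 3 = 2

2


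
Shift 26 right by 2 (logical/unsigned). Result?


0b11010 >> 2 = 0b110 = 6

6


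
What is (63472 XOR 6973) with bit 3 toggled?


Step 1: 63472 ^ 6973 = 60621
Step 2: 60621 ^ (1 << 3) = 60621 ^ 8 = 60613

60613


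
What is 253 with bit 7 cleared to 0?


253 & ~(1 << 7) = 125

125


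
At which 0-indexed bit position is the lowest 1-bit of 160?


0b10100000. Lowest set bit at position 5

5


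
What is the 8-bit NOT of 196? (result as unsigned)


~0b11000100 = 0b111011 = 59 (8-bit unsigned)

59


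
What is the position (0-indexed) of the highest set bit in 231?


0b11100111. Highest set bit at position 7

7


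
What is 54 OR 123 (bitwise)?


0b110110 | 0b1111011 = 0b1111111 = 127

127


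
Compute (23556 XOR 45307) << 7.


Step 1: 23556 ^ 45307 = 60671
Step 2: 60671 << 7 = 7765888

7765888


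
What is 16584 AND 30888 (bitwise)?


0b100000011001000 & 0b111100010101000 = 0b100000010001000 = 16520

16520


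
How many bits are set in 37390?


0b1001001000001110 has 6 set bits

6


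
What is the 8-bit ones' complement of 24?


24 ^ 255 = 231

231


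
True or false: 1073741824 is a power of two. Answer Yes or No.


0b1000000000000000000000000000000. Only one bit set => Yes

Yes


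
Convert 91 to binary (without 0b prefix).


91 = 1011011 in binary

1011011


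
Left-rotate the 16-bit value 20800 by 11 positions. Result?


Rotate 0b101000101000000 left by 11 (16-bit) = 0b1010001010 = 650

650


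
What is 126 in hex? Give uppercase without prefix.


126 = 7E hex

7E


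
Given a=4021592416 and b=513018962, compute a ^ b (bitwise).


4021592416 ^ 513018962 = 4045450546

4045450546


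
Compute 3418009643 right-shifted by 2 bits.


0b11001011101110101011000000101011 >> 2 = 0b110010111011101010110000001010 = 854502410

854502410


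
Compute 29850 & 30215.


0b111010010011010 & 0b111011000000111 = 0b111010000000010 = 29698

29698


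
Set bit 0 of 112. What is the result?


112 | (1 << 0) = 112 | 1 = 113

113


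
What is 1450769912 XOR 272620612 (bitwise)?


0b1010110011110001111110111111000 ^ 0b10000001111111101110001000100 = 0b1000110010001110010000110111100 = 1179066812

1179066812


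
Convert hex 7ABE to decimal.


7ABE hex = 31422 decimal

31422


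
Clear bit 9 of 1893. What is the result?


1893 & ~(1 << 9) = 1381

1381


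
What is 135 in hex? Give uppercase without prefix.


135 = 87 hex

87


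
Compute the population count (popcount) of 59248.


0b1110011101110000 has 9 set bits

9


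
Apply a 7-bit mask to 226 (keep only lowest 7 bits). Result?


226 & 127 = 98

98


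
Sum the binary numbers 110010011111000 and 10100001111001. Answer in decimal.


110010011111000 + 10100001111001 = 1000110101110001 = 36209

36209


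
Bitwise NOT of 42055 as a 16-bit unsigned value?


~0b1010010001000111 = 0b101101110111000 = 23480 (16-bit unsigned)

23480


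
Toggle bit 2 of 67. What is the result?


67 ^ (1 << 2) = 67 ^ 4 = 71

71


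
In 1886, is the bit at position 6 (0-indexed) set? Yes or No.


0b11101011110, bit 6 = 1. Yes

Yes


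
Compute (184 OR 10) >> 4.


Step 1: 184 | 10 = 186
Step 2: 186 >> 4 = 11

11


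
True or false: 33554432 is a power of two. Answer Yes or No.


0b10000000000000000000000000. Only one bit set => Yes

Yes


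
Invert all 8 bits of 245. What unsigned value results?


245 ^ 255 = 10

10


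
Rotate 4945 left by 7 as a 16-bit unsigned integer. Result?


Rotate 0b1001101010001 left by 7 (16-bit) = 0b1010100010001001 = 43145

43145
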